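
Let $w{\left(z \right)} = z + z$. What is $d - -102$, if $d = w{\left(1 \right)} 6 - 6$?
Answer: $108$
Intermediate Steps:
$w{\left(z \right)} = 2 z$
$d = 6$ ($d = 2 \cdot 1 \cdot 6 - 6 = 2 \cdot 6 - 6 = 12 - 6 = 6$)
$d - -102 = 6 - -102 = 6 + \left(-21 + 123\right) = 6 + 102 = 108$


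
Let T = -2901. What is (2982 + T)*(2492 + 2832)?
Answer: 431244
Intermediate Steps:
(2982 + T)*(2492 + 2832) = (2982 - 2901)*(2492 + 2832) = 81*5324 = 431244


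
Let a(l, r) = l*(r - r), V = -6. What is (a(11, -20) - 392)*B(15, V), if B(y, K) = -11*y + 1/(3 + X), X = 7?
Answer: 323204/5 ≈ 64641.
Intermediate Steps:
B(y, K) = 1/10 - 11*y (B(y, K) = -11*y + 1/(3 + 7) = -11*y + 1/10 = 1/10 - 11*y)
a(l, r) = 0 (a(l, r) = l*0 = 0)
(a(11, -20) - 392)*B(15, V) = (0 - 392)*(1/10 - 11*15) = -392*(1/10 - 165) = -392*(-1649/10) = 323204/5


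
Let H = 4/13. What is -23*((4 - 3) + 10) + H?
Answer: -3285/13 ≈ -252.69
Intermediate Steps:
H = 4/13 (H = 4*(1/13) = 4/13 ≈ 0.30769)
-23*((4 - 3) + 10) + H = -23*((4 - 3) + 10) + 4/13 = -23*(1 + 10) + 4/13 = -23*11 + 4/13 = -253 + 4/13 = -3285/13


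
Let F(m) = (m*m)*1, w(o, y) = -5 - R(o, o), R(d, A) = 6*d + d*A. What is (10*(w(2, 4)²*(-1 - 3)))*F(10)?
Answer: -1764000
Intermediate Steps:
R(d, A) = 6*d + A*d
w(o, y) = -5 - o*(6 + o)
F(m) = m² (F(m) = m²*1 = m²)
(10*(w(2, 4)²*(-1 - 3)))*F(10) = (10*((-5 - 1*2*(6 + 2))²*(-1 - 3)))*10² = (10*((-5 - 1*2*8)²*(-4)))*100 = (10*((-5 - 16)²*(-4)))*100 = (10*((-21)²*(-4)))*100 = (10*(441*(-4)))*100 = (10*(-1764))*100 = -17640*100 = -1764000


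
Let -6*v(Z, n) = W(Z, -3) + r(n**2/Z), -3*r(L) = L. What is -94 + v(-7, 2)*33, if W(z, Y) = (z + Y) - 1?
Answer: -1451/42 ≈ -34.548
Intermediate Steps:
W(z, Y) = -1 + Y + z (W(z, Y) = (Y + z) - 1 = -1 + Y + z)
r(L) = -L/3
v(Z, n) = 2/3 - Z/6 + n**2/(18*Z) (v(Z, n) = -((-1 - 3 + Z) - n**2/(3*Z))/6 = -((-4 + Z) - n**2/(3*Z))/6 = -(-4 + Z - n**2/(3*Z))/6 = 2/3 - Z/6 + n**2/(18*Z))
-94 + v(-7, 2)*33 = -94 + ((1/18)*(2**2 + 3*(-7)*(4 - 1*(-7)))/(-7))*33 = -94 + ((1/18)*(-1/7)*(4 + 3*(-7)*(4 + 7)))*33 = -94 + ((1/18)*(-1/7)*(4 + 3*(-7)*11))*33 = -94 + ((1/18)*(-1/7)*(4 - 231))*33 = -94 + ((1/18)*(-1/7)*(-227))*33 = -94 + (227/126)*33 = -94 + 2497/42 = -1451/42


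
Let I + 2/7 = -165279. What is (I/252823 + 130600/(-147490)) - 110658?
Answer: -412636853811531/3728886427 ≈ -1.1066e+5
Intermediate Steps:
I = -1156955/7 (I = -2/7 - 165279 = -1156955/7 ≈ -1.6528e+5)
(I/252823 + 130600/(-147490)) - 110658 = (-1156955/7/252823 + 130600/(-147490)) - 110658 = (-1156955/7*1/252823 + 130600*(-1/147490)) - 110658 = (-1156955/1769761 - 13060/14749) - 110658 = -5739572565/3728886427 - 110658 = -412636853811531/3728886427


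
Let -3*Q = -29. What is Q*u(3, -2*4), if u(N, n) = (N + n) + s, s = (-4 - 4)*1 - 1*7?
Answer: -580/3 ≈ -193.33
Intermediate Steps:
Q = 29/3 (Q = -⅓*(-29) = 29/3 ≈ 9.6667)
s = -15 (s = -8*1 - 7 = -8 - 7 = -15)
u(N, n) = -15 + N + n (u(N, n) = (N + n) - 15 = -15 + N + n)
Q*u(3, -2*4) = 29*(-15 + 3 - 2*4)/3 = 29*(-15 + 3 - 8)/3 = (29/3)*(-20) = -580/3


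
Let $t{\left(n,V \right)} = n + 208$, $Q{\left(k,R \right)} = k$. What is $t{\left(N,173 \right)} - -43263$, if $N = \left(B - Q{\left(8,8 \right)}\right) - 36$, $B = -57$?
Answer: $43370$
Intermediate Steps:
$N = -101$ ($N = \left(-57 - 8\right) - 36 = -65 - 36 = -101$)
$t{\left(n,V \right)} = 208 + n$
$t{\left(N,173 \right)} - -43263 = \left(208 - 101\right) - -43263 = 107 + 43263 = 43370$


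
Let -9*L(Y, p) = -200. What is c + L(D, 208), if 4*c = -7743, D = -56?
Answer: -68887/36 ≈ -1913.5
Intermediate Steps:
L(Y, p) = 200/9 (L(Y, p) = -⅑*(-200) = 200/9)
c = -7743/4 (c = (¼)*(-7743) = -7743/4 ≈ -1935.8)
c + L(D, 208) = -7743/4 + 200/9 = -68887/36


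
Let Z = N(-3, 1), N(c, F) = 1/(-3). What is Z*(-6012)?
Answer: 2004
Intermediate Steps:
N(c, F) = -⅓
Z = -⅓ ≈ -0.33333
Z*(-6012) = -⅓*(-6012) = 2004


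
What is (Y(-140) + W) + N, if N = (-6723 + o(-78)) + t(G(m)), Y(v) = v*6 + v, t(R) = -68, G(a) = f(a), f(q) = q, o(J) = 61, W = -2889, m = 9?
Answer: -10599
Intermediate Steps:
G(a) = a
Y(v) = 7*v (Y(v) = 6*v + v = 7*v)
N = -6730 (N = (-6723 + 61) - 68 = -6662 - 68 = -6730)
(Y(-140) + W) + N = (7*(-140) - 2889) - 6730 = (-980 - 2889) - 6730 = -3869 - 6730 = -10599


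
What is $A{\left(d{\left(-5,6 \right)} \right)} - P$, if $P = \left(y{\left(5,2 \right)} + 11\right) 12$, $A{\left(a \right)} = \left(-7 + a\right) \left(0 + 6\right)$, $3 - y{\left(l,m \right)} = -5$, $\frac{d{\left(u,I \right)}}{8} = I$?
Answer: $18$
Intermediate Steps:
$d{\left(u,I \right)} = 8 I$
$y{\left(l,m \right)} = 8$ ($y{\left(l,m \right)} = 3 - -5 = 3 + 5 = 8$)
$A{\left(a \right)} = -42 + 6 a$ ($A{\left(a \right)} = \left(-7 + a\right) 6 = -42 + 6 a$)
$P = 228$ ($P = \left(8 + 11\right) 12 = 19 \cdot 12 = 228$)
$A{\left(d{\left(-5,6 \right)} \right)} - P = \left(-42 + 6 \cdot 8 \cdot 6\right) - 228 = \left(-42 + 6 \cdot 48\right) - 228 = \left(-42 + 288\right) - 228 = 246 - 228 = 18$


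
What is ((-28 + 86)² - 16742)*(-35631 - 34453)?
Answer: 937583752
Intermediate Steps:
((-28 + 86)² - 16742)*(-35631 - 34453) = (58² - 16742)*(-70084) = (3364 - 16742)*(-70084) = -13378*(-70084) = 937583752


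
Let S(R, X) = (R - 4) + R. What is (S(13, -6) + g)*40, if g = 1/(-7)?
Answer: 6120/7 ≈ 874.29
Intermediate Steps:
S(R, X) = -4 + 2*R (S(R, X) = (-4 + R) + R = -4 + 2*R)
g = -⅐ ≈ -0.14286
(S(13, -6) + g)*40 = ((-4 + 2*13) - ⅐)*40 = ((-4 + 26) - ⅐)*40 = (22 - ⅐)*40 = (153/7)*40 = 6120/7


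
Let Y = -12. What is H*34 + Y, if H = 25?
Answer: 838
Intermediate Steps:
H*34 + Y = 25*34 - 12 = 850 - 12 = 838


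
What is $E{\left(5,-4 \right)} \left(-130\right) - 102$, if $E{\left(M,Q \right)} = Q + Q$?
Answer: $938$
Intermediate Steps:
$E{\left(M,Q \right)} = 2 Q$
$E{\left(5,-4 \right)} \left(-130\right) - 102 = 2 \left(-4\right) \left(-130\right) - 102 = \left(-8\right) \left(-130\right) - 102 = 1040 - 102 = 938$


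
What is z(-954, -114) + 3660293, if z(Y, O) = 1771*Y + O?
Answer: 1970645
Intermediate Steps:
z(Y, O) = O + 1771*Y
z(-954, -114) + 3660293 = (-114 + 1771*(-954)) + 3660293 = (-114 - 1689534) + 3660293 = -1689648 + 3660293 = 1970645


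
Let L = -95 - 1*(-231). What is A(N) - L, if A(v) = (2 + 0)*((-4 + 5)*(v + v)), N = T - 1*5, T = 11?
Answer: -112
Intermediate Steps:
L = 136 (L = -95 + 231 = 136)
N = 6 (N = 11 - 1*5 = 11 - 5 = 6)
A(v) = 4*v (A(v) = 2*(1*(2*v)) = 2*(2*v) = 4*v)
A(N) - L = 4*6 - 1*136 = 24 - 136 = -112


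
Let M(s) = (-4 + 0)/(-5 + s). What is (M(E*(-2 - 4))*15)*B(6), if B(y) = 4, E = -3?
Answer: -240/13 ≈ -18.462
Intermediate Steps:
M(s) = -4/(-5 + s)
(M(E*(-2 - 4))*15)*B(6) = (-4/(-5 - 3*(-2 - 4))*15)*4 = (-4/(-5 - 3*(-6))*15)*4 = (-4/(-5 + 18)*15)*4 = (-4/13*15)*4 = (-4*1/13*15)*4 = -4/13*15*4 = -60/13*4 = -240/13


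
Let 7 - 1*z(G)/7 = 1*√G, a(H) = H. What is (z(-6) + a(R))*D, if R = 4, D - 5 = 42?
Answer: 2491 - 329*I*√6 ≈ 2491.0 - 805.88*I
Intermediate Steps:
D = 47 (D = 5 + 42 = 47)
z(G) = 49 - 7*√G
(z(-6) + a(R))*D = ((49 - 7*I*√6) + 4)*47 = (53 - 7*I*√6)*47 = 2491 - 329*I*√6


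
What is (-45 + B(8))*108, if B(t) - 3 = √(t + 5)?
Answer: -4536 + 108*√13 ≈ -4146.6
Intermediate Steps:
B(t) = 3 + √(5 + t) (B(t) = 3 + √(t + 5) = 3 + √(5 + t))
(-45 + B(8))*108 = (-45 + (3 + √(5 + 8)))*108 = (-45 + (3 + √13))*108 = (-42 + √13)*108 = -4536 + 108*√13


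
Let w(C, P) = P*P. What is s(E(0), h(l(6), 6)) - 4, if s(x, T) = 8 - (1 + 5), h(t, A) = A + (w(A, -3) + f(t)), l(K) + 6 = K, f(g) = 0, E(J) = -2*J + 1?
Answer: -2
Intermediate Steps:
E(J) = 1 - 2*J
w(C, P) = P²
l(K) = -6 + K
h(t, A) = 9 + A (h(t, A) = A + ((-3)² + 0) = A + (9 + 0) = A + 9 = 9 + A)
s(x, T) = 2 (s(x, T) = 8 - 1*6 = 8 - 6 = 2)
s(E(0), h(l(6), 6)) - 4 = 2 - 4 = -2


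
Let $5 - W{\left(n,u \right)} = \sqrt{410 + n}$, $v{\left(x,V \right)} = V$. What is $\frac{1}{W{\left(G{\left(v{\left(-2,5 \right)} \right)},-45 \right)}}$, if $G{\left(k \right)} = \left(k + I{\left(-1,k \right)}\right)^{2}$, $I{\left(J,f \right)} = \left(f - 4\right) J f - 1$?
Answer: $- \frac{5}{386} - \frac{\sqrt{411}}{386} \approx -0.065474$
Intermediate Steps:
$I{\left(J,f \right)} = -1 + J f \left(-4 + f\right)$ ($I{\left(J,f \right)} = \left(f - 4\right) J f - 1 = \left(-4 + f\right) J f - 1 = J \left(-4 + f\right) f - 1 = J f \left(-4 + f\right) - 1 = -1 + J f \left(-4 + f\right)$)
$G{\left(k \right)} = \left(-1 - k^{2} + 5 k\right)^{2}$ ($G{\left(k \right)} = \left(k - \left(1 + k^{2} - 4 k\right)\right)^{2} = \left(-1 - k^{2} + 5 k\right)^{2}$)
$W{\left(n,u \right)} = 5 - \sqrt{410 + n}$
$\frac{1}{W{\left(G{\left(v{\left(-2,5 \right)} \right)},-45 \right)}} = \frac{1}{5 - \sqrt{410 + \left(1 + 5^{2} - 25\right)^{2}}} = \frac{1}{5 - \sqrt{410 + \left(1 + 25 - 25\right)^{2}}} = \frac{1}{5 - \sqrt{410 + 1^{2}}} = \frac{1}{5 - \sqrt{410 + 1}} = \frac{1}{5 - \sqrt{411}}$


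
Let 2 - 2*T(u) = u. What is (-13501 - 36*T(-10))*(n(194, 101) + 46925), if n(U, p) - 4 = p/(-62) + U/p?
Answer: -4031031593325/6262 ≈ -6.4373e+8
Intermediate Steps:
n(U, p) = 4 - p/62 + U/p (n(U, p) = 4 + (p/(-62) + U/p) = 4 + (p*(-1/62) + U/p) = 4 + (-p/62 + U/p) = 4 - p/62 + U/p)
T(u) = 1 - u/2
(-13501 - 36*T(-10))*(n(194, 101) + 46925) = (-13501 - 36*(1 - 1/2*(-10)))*((4 - 1/62*101 + 194/101) + 46925) = (-13501 - 36*(1 + 5))*((4 - 101/62 + 194*(1/101)) + 46925) = (-13501 - 36*6)*((4 - 101/62 + 194/101) + 46925) = (-13501 - 216)*(26875/6262 + 46925) = -13717*293871225/6262 = -4031031593325/6262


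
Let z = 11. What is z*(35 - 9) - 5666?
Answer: -5380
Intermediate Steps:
z*(35 - 9) - 5666 = 11*(35 - 9) - 5666 = 11*26 - 5666 = 286 - 5666 = -5380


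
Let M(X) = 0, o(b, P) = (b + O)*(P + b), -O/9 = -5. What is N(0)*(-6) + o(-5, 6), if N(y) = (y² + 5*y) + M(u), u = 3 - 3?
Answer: 40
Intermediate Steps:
O = 45 (O = -9*(-5) = 45)
o(b, P) = (45 + b)*(P + b) (o(b, P) = (b + 45)*(P + b) = (45 + b)*(P + b))
u = 0
N(y) = y² + 5*y (N(y) = (y² + 5*y) + 0 = y² + 5*y)
N(0)*(-6) + o(-5, 6) = (0*(5 + 0))*(-6) + ((-5)² + 45*6 + 45*(-5) + 6*(-5)) = (0*5)*(-6) + (25 + 270 - 225 - 30) = 0*(-6) + 40 = 0 + 40 = 40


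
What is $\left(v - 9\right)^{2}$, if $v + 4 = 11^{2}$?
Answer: $11664$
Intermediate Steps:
$v = 117$ ($v = -4 + 11^{2} = -4 + 121 = 117$)
$\left(v - 9\right)^{2} = \left(117 - 9\right)^{2} = 108^{2} = 11664$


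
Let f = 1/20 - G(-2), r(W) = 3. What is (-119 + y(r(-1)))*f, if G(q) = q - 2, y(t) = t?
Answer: -2349/5 ≈ -469.80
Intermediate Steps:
G(q) = -2 + q
f = 81/20 (f = 1/20 - (-2 - 2) = 1/20 - 1*(-4) = 1/20 + 4 = 81/20 ≈ 4.0500)
(-119 + y(r(-1)))*f = (-119 + 3)*(81/20) = -116*81/20 = -2349/5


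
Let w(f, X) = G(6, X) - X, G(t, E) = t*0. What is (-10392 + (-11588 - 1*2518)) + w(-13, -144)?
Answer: -24354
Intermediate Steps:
G(t, E) = 0
w(f, X) = -X (w(f, X) = 0 - X = -X)
(-10392 + (-11588 - 1*2518)) + w(-13, -144) = (-10392 + (-11588 - 1*2518)) - 1*(-144) = (-10392 + (-11588 - 2518)) + 144 = (-10392 - 14106) + 144 = -24498 + 144 = -24354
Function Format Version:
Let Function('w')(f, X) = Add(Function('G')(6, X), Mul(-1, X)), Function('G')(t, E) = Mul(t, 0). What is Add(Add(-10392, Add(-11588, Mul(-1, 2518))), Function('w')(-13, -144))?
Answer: -24354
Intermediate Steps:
Function('G')(t, E) = 0
Function('w')(f, X) = Mul(-1, X) (Function('w')(f, X) = Add(0, Mul(-1, X)) = Mul(-1, X))
Add(Add(-10392, Add(-11588, Mul(-1, 2518))), Function('w')(-13, -144)) = Add(Add(-10392, Add(-11588, Mul(-1, 2518))), Mul(-1, -144)) = Add(Add(-10392, Add(-11588, -2518)), 144) = Add(Add(-10392, -14106), 144) = Add(-24498, 144) = -24354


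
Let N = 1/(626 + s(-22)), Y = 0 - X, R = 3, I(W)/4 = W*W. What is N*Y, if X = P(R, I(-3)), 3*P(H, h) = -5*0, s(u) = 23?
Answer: 0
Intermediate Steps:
I(W) = 4*W² (I(W) = 4*(W*W) = 4*W²)
P(H, h) = 0 (P(H, h) = (-5*0)/3 = (⅓)*0 = 0)
X = 0
Y = 0 (Y = 0 - 1*0 = 0 + 0 = 0)
N = 1/649 (N = 1/(626 + 23) = 1/649 ≈ 0.0015408)
N*Y = (1/649)*0 = 0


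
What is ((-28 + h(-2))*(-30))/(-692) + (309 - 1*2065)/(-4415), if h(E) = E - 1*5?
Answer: -1710299/1527590 ≈ -1.1196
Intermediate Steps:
h(E) = -5 + E (h(E) = E - 5 = -5 + E)
((-28 + h(-2))*(-30))/(-692) + (309 - 1*2065)/(-4415) = ((-28 + (-5 - 2))*(-30))/(-692) + (309 - 1*2065)/(-4415) = ((-28 - 7)*(-30))*(-1/692) + (309 - 2065)*(-1/4415) = -35*(-30)*(-1/692) - 1756*(-1/4415) = 1050*(-1/692) + 1756/4415 = -525/346 + 1756/4415 = -1710299/1527590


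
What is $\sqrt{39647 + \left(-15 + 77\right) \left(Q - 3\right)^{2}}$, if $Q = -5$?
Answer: $\sqrt{43615} \approx 208.84$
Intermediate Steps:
$\sqrt{39647 + \left(-15 + 77\right) \left(Q - 3\right)^{2}} = \sqrt{39647 + \left(-15 + 77\right) \left(-5 - 3\right)^{2}} = \sqrt{39647 + 62 \left(-8\right)^{2}} = \sqrt{39647 + 62 \cdot 64} = \sqrt{39647 + 3968} = \sqrt{43615}$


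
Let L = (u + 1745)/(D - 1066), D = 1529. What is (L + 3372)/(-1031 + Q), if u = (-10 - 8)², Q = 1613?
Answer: 1563305/269466 ≈ 5.8015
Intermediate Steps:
u = 324 (u = (-18)² = 324)
L = 2069/463 (L = (324 + 1745)/(1529 - 1066) = 2069/463 ≈ 4.4687)
(L + 3372)/(-1031 + Q) = (2069/463 + 3372)/(-1031 + 1613) = (1563305/463)/582 = (1563305/463)*(1/582) = 1563305/269466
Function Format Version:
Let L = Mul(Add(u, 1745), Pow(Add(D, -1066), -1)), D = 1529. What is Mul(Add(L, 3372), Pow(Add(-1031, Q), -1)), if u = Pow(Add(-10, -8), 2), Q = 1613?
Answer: Rational(1563305, 269466) ≈ 5.8015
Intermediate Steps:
u = 324 (u = Pow(-18, 2) = 324)
L = Rational(2069, 463) (L = Mul(Add(324, 1745), Pow(Add(1529, -1066), -1)) = Mul(2069, Pow(463, -1)) = Mul(2069, Rational(1, 463)) = Rational(2069, 463) ≈ 4.4687)
Mul(Add(L, 3372), Pow(Add(-1031, Q), -1)) = Mul(Add(Rational(2069, 463), 3372), Pow(Add(-1031, 1613), -1)) = Mul(Rational(1563305, 463), Pow(582, -1)) = Mul(Rational(1563305, 463), Rational(1, 582)) = Rational(1563305, 269466)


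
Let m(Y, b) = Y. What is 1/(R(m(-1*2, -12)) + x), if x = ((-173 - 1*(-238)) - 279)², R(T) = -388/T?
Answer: 1/45990 ≈ 2.1744e-5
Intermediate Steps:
x = 45796 (x = ((-173 + 238) - 279)² = (65 - 279)² = (-214)² = 45796)
1/(R(m(-1*2, -12)) + x) = 1/(-388/((-1*2)) + 45796) = 1/(-388/(-2) + 45796) = 1/(-388*(-½) + 45796) = 1/(194 + 45796) = 1/45990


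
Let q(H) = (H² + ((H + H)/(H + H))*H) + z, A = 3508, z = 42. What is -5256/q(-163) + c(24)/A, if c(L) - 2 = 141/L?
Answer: -3038295/15463264 ≈ -0.19648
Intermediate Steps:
c(L) = 2 + 141/L
q(H) = 42 + H + H² (q(H) = (H² + ((H + H)/(H + H))*H) + 42 = (H² + ((2*H)/((2*H)))*H) + 42 = (H² + ((2*H)*(1/(2*H)))*H) + 42 = (H² + 1*H) + 42 = (H² + H) + 42 = (H + H²) + 42 = 42 + H + H²)
-5256/q(-163) + c(24)/A = -5256/(42 - 163 + (-163)²) + (2 + 141/24)/3508 = -5256/(42 - 163 + 26569) + (2 + 141*(1/24))*(1/3508) = -5256/26448 + (2 + 47/8)*(1/3508) = -5256*1/26448 + (63/8)*(1/3508) = -219/1102 + 63/28064 = -3038295/15463264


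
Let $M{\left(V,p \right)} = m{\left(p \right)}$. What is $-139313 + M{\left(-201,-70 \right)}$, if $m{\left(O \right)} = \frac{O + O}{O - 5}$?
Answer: $- \frac{2089667}{15} \approx -1.3931 \cdot 10^{5}$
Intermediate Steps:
$m{\left(O \right)} = \frac{2 O}{-5 + O}$
$M{\left(V,p \right)} = \frac{2 p}{-5 + p}$
$-139313 + M{\left(-201,-70 \right)} = -139313 + 2 \left(-70\right) \frac{1}{-5 - 70} = -139313 + 2 \left(-70\right) \frac{1}{-75} = -139313 + 2 \left(-70\right) \left(- \frac{1}{75}\right) = -139313 + \frac{28}{15} = - \frac{2089667}{15}$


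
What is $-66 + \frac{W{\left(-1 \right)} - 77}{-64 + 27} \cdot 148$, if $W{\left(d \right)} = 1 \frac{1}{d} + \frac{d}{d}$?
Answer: $242$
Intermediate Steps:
$W{\left(d \right)} = 1 + \frac{1}{d}$ ($W{\left(d \right)} = \frac{1}{d} + 1 = 1 + \frac{1}{d}$)
$-66 + \frac{W{\left(-1 \right)} - 77}{-64 + 27} \cdot 148 = -66 + \frac{\frac{1 - 1}{-1} - 77}{-64 + 27} \cdot 148 = -66 + \frac{\left(-1\right) 0 - 77}{-37} \cdot 148 = -66 + \left(0 - 77\right) \left(- \frac{1}{37}\right) 148 = -66 + \left(-77\right) \left(- \frac{1}{37}\right) 148 = -66 + \frac{77}{37} \cdot 148 = -66 + 308 = 242$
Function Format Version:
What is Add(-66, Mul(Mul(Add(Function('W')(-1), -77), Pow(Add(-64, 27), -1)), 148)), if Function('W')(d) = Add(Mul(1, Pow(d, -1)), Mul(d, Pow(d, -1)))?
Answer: 242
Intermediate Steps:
Function('W')(d) = Add(1, Pow(d, -1)) (Function('W')(d) = Add(Pow(d, -1), 1) = Add(1, Pow(d, -1)))
Add(-66, Mul(Mul(Add(Function('W')(-1), -77), Pow(Add(-64, 27), -1)), 148)) = Add(-66, Mul(Mul(Add(Mul(Pow(-1, -1), Add(1, -1)), -77), Pow(Add(-64, 27), -1)), 148)) = Add(-66, Mul(Mul(Add(Mul(-1, 0), -77), Pow(-37, -1)), 148)) = Add(-66, Mul(Mul(Add(0, -77), Rational(-1, 37)), 148)) = Add(-66, Mul(Mul(-77, Rational(-1, 37)), 148)) = Add(-66, Mul(Rational(77, 37), 148)) = Add(-66, 308) = 242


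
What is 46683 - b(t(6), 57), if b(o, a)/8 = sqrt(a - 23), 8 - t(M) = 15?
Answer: 46683 - 8*sqrt(34) ≈ 46636.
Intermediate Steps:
t(M) = -7 (t(M) = 8 - 1*15 = 8 - 15 = -7)
b(o, a) = 8*sqrt(-23 + a) (b(o, a) = 8*sqrt(a - 23) = 8*sqrt(-23 + a))
46683 - b(t(6), 57) = 46683 - 8*sqrt(-23 + 57) = 46683 - 8*sqrt(34)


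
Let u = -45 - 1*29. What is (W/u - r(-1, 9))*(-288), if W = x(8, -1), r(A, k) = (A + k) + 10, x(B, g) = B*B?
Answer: 201024/37 ≈ 5433.1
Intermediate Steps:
x(B, g) = B²
r(A, k) = 10 + A + k
u = -74 (u = -45 - 29 = -74)
W = 64 (W = 8² = 64)
(W/u - r(-1, 9))*(-288) = (64/(-74) - (10 - 1 + 9))*(-288) = (64*(-1/74) - 1*18)*(-288) = (-32/37 - 18)*(-288) = -698/37*(-288) = 201024/37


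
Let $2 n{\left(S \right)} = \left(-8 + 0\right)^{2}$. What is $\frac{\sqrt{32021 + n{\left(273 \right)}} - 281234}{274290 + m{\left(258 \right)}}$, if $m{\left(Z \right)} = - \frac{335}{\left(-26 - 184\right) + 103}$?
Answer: $- \frac{30092038}{29349365} + \frac{107 \sqrt{32053}}{29349365} \approx -1.0247$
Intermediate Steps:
$m{\left(Z \right)} = \frac{335}{107}$ ($m{\left(Z \right)} = - \frac{335}{-210 + 103} = - \frac{335}{-107} = \left(-335\right) \left(- \frac{1}{107}\right) = \frac{335}{107}$)
$n{\left(S \right)} = 32$ ($n{\left(S \right)} = \frac{\left(-8 + 0\right)^{2}}{2} = \frac{\left(-8\right)^{2}}{2} = \frac{1}{2} \cdot 64 = 32$)
$\frac{\sqrt{32021 + n{\left(273 \right)}} - 281234}{274290 + m{\left(258 \right)}} = \frac{\sqrt{32021 + 32} - 281234}{274290 + \frac{335}{107}} = \frac{\sqrt{32053} - 281234}{\frac{29349365}{107}} = \left(-281234 + \sqrt{32053}\right) \frac{107}{29349365} = - \frac{30092038}{29349365} + \frac{107 \sqrt{32053}}{29349365}$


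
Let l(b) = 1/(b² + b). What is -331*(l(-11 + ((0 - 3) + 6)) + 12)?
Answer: -222763/56 ≈ -3977.9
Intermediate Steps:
l(b) = 1/(b + b²)
-331*(l(-11 + ((0 - 3) + 6)) + 12) = -331*(1/((-11 + ((0 - 3) + 6))*(1 + (-11 + ((0 - 3) + 6)))) + 12) = -331*(1/((-11 + (-3 + 6))*(1 + (-11 + (-3 + 6)))) + 12) = -331*(1/((-11 + 3)*(1 + (-11 + 3))) + 12) = -331*(1/((-8)*(1 - 8)) + 12) = -331*(-⅛/(-7) + 12) = -331*(-⅛*(-⅐) + 12) = -331*(1/56 + 12) = -331*673/56 = -222763/56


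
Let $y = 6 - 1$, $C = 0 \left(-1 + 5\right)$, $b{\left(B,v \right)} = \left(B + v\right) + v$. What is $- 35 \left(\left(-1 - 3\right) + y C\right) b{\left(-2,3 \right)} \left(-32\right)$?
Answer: $-17920$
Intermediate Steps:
$b{\left(B,v \right)} = B + 2 v$
$C = 0$ ($C = 0 \cdot 4 = 0$)
$y = 5$ ($y = 6 - 1 = 5$)
$- 35 \left(\left(-1 - 3\right) + y C\right) b{\left(-2,3 \right)} \left(-32\right) = - 35 \left(\left(-1 - 3\right) + 5 \cdot 0\right) \left(-2 + 2 \cdot 3\right) \left(-32\right) = - 35 \left(\left(-1 - 3\right) + 0\right) \left(-2 + 6\right) \left(-32\right) = - 35 \left(-4 + 0\right) 4 \left(-32\right) = - 35 \left(\left(-4\right) 4\right) \left(-32\right) = \left(-35\right) \left(-16\right) \left(-32\right) = 560 \left(-32\right) = -17920$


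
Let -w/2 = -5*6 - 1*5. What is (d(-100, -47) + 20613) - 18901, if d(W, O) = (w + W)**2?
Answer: 2612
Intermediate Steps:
w = 70 (w = -2*(-5*6 - 1*5) = -2*(-30 - 5) = -2*(-35) = 70)
d(W, O) = (70 + W)**2
(d(-100, -47) + 20613) - 18901 = ((70 - 100)**2 + 20613) - 18901 = ((-30)**2 + 20613) - 18901 = (900 + 20613) - 18901 = 21513 - 18901 = 2612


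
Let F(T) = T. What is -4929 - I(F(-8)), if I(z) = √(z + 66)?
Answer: -4929 - √58 ≈ -4936.6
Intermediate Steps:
I(z) = √(66 + z)
-4929 - I(F(-8)) = -4929 - √(66 - 8) = -4929 - √58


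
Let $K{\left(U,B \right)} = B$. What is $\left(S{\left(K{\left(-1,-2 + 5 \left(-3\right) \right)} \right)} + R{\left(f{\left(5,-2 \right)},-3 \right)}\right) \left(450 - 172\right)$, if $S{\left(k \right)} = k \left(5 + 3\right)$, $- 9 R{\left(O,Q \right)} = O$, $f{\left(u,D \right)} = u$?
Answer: $- \frac{341662}{9} \approx -37962.0$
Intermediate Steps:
$R{\left(O,Q \right)} = - \frac{O}{9}$
$S{\left(k \right)} = 8 k$ ($S{\left(k \right)} = k 8 = 8 k$)
$\left(S{\left(K{\left(-1,-2 + 5 \left(-3\right) \right)} \right)} + R{\left(f{\left(5,-2 \right)},-3 \right)}\right) \left(450 - 172\right) = \left(8 \left(-2 + 5 \left(-3\right)\right) - \frac{5}{9}\right) \left(450 - 172\right) = \left(8 \left(-2 - 15\right) - \frac{5}{9}\right) 278 = \left(8 \left(-17\right) - \frac{5}{9}\right) 278 = \left(-136 - \frac{5}{9}\right) 278 = \left(- \frac{1229}{9}\right) 278 = - \frac{341662}{9}$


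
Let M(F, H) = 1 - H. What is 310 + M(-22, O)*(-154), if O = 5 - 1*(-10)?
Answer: 2466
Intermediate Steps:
O = 15 (O = 5 + 10 = 15)
310 + M(-22, O)*(-154) = 310 + (1 - 1*15)*(-154) = 310 + (1 - 15)*(-154) = 310 - 14*(-154) = 310 + 2156 = 2466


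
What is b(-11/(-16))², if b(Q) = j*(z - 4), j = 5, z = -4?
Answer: 1600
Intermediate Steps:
b(Q) = -40 (b(Q) = 5*(-4 - 4) = 5*(-8) = -40)
b(-11/(-16))² = (-40)² = 1600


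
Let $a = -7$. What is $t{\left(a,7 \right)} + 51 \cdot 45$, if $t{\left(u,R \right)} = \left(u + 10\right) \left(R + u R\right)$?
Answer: $2169$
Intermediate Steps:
$t{\left(u,R \right)} = \left(10 + u\right) \left(R + R u\right)$
$t{\left(a,7 \right)} + 51 \cdot 45 = 7 \left(10 + \left(-7\right)^{2} + 11 \left(-7\right)\right) + 51 \cdot 45 = 7 \left(10 + 49 - 77\right) + 2295 = 7 \left(-18\right) + 2295 = -126 + 2295 = 2169$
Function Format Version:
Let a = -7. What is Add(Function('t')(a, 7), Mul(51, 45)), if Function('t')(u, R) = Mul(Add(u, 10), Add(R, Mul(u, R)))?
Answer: 2169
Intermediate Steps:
Function('t')(u, R) = Mul(Add(10, u), Add(R, Mul(R, u)))
Add(Function('t')(a, 7), Mul(51, 45)) = Add(Mul(7, Add(10, Pow(-7, 2), Mul(11, -7))), Mul(51, 45)) = Add(Mul(7, Add(10, 49, -77)), 2295) = Add(Mul(7, -18), 2295) = Add(-126, 2295) = 2169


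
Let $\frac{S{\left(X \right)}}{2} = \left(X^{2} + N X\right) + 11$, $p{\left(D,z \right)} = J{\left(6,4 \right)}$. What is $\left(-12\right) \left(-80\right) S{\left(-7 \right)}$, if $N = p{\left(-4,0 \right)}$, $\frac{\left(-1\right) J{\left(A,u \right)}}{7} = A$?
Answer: $679680$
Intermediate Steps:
$J{\left(A,u \right)} = - 7 A$
$p{\left(D,z \right)} = -42$ ($p{\left(D,z \right)} = \left(-7\right) 6 = -42$)
$N = -42$
$S{\left(X \right)} = 22 - 84 X + 2 X^{2}$ ($S{\left(X \right)} = 2 \left(\left(X^{2} - 42 X\right) + 11\right) = 2 \left(11 + X^{2} - 42 X\right) = 22 - 84 X + 2 X^{2}$)
$\left(-12\right) \left(-80\right) S{\left(-7 \right)} = \left(-12\right) \left(-80\right) \left(22 - -588 + 2 \left(-7\right)^{2}\right) = 960 \left(22 + 588 + 2 \cdot 49\right) = 960 \left(22 + 588 + 98\right) = 960 \cdot 708 = 679680$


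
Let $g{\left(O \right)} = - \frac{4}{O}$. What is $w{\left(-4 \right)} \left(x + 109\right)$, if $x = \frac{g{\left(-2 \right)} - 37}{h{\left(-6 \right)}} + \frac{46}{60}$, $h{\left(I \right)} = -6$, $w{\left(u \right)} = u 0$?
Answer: $0$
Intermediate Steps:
$w{\left(u \right)} = 0$
$x = \frac{33}{5}$ ($x = \frac{- \frac{4}{-2} - 37}{-6} + \frac{46}{60} = \left(\left(-4\right) \left(- \frac{1}{2}\right) - 37\right) \left(- \frac{1}{6}\right) + 46 \cdot \frac{1}{60} = \left(2 - 37\right) \left(- \frac{1}{6}\right) + \frac{23}{30} = \left(-35\right) \left(- \frac{1}{6}\right) + \frac{23}{30} = \frac{35}{6} + \frac{23}{30} = \frac{33}{5} \approx 6.6$)
$w{\left(-4 \right)} \left(x + 109\right) = 0 \left(\frac{33}{5} + 109\right) = 0 \cdot \frac{578}{5} = 0$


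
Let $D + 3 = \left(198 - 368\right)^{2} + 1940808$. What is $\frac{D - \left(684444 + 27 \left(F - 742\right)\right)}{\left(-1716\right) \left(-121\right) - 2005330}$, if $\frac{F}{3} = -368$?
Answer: $- \frac{1335103}{1797694} \approx -0.74268$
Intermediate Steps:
$F = -1104$ ($F = 3 \left(-368\right) = -1104$)
$D = 1969705$ ($D = -3 + \left(\left(198 - 368\right)^{2} + 1940808\right) = -3 + \left(\left(-170\right)^{2} + 1940808\right) = -3 + \left(28900 + 1940808\right) = -3 + 1969708 = 1969705$)
$\frac{D - \left(684444 + 27 \left(F - 742\right)\right)}{\left(-1716\right) \left(-121\right) - 2005330} = \frac{1969705 - \left(684444 + 27 \left(-1104 - 742\right)\right)}{\left(-1716\right) \left(-121\right) - 2005330} = \frac{1969705 - 634602}{207636 - 2005330} = \frac{1969705 + \left(49842 - 684444\right)}{-1797694} = \left(1969705 - 634602\right) \left(- \frac{1}{1797694}\right) = 1335103 \left(- \frac{1}{1797694}\right) = - \frac{1335103}{1797694}$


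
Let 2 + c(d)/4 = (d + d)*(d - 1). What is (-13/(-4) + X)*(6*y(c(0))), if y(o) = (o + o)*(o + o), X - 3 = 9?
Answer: 23424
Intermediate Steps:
X = 12 (X = 3 + 9 = 12)
c(d) = -8 + 8*d*(-1 + d) (c(d) = -8 + 4*((d + d)*(d - 1)) = -8 + 4*((2*d)*(-1 + d)) = -8 + 4*(2*d*(-1 + d)) = -8 + 8*d*(-1 + d))
y(o) = 4*o² (y(o) = (2*o)*(2*o) = 4*o²)
(-13/(-4) + X)*(6*y(c(0))) = (-13/(-4) + 12)*(6*(4*(-8 - 8*0 + 8*0²)²)) = (-13*(-¼) + 12)*(6*(4*(-8 + 0 + 8*0)²)) = (13/4 + 12)*(6*(4*(-8 + 0 + 0)²)) = 61*(6*(4*(-8)²))/4 = 61*(6*(4*64))/4 = 61*(6*256)/4 = (61/4)*1536 = 23424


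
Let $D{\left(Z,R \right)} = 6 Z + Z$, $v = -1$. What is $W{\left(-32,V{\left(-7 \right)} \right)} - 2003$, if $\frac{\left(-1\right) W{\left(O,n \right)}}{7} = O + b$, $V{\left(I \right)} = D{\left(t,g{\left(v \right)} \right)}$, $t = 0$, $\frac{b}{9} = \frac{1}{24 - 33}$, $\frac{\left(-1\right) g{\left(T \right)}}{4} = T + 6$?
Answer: $-1772$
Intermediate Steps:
$g{\left(T \right)} = -24 - 4 T$ ($g{\left(T \right)} = - 4 \left(T + 6\right) = - 4 \left(6 + T\right) = -24 - 4 T$)
$b = -1$ ($b = \frac{9}{24 - 33} = \frac{9}{-9} = 9 \left(- \frac{1}{9}\right) = -1$)
$D{\left(Z,R \right)} = 7 Z$
$V{\left(I \right)} = 0$ ($V{\left(I \right)} = 7 \cdot 0 = 0$)
$W{\left(O,n \right)} = 7 - 7 O$ ($W{\left(O,n \right)} = - 7 \left(O - 1\right) = - 7 \left(-1 + O\right) = 7 - 7 O$)
$W{\left(-32,V{\left(-7 \right)} \right)} - 2003 = \left(7 - -224\right) - 2003 = \left(7 + 224\right) - 2003 = 231 - 2003 = -1772$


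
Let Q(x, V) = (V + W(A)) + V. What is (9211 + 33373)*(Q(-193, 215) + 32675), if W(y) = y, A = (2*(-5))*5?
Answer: 1407614120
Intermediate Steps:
A = -50 (A = -10*5 = -50)
Q(x, V) = -50 + 2*V (Q(x, V) = (V - 50) + V = (-50 + V) + V = -50 + 2*V)
(9211 + 33373)*(Q(-193, 215) + 32675) = (9211 + 33373)*((-50 + 2*215) + 32675) = 42584*((-50 + 430) + 32675) = 42584*(380 + 32675) = 42584*33055 = 1407614120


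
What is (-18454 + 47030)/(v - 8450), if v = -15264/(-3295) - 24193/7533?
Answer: -709291611360/209704167973 ≈ -3.3823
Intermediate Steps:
v = 35267777/24821235 (v = -15264*(-1/3295) - 24193*1/7533 = 15264/3295 - 24193/7533 = 35267777/24821235 ≈ 1.4209)
(-18454 + 47030)/(v - 8450) = (-18454 + 47030)/(35267777/24821235 - 8450) = 28576/(-209704167973/24821235) = 28576*(-24821235/209704167973) = -709291611360/209704167973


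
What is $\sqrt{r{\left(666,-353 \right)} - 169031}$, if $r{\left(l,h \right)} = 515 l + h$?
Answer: $\sqrt{173606} \approx 416.66$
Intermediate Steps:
$r{\left(l,h \right)} = h + 515 l$
$\sqrt{r{\left(666,-353 \right)} - 169031} = \sqrt{\left(-353 + 515 \cdot 666\right) - 169031} = \sqrt{\left(-353 + 342990\right) - 169031} = \sqrt{342637 - 169031} = \sqrt{173606}$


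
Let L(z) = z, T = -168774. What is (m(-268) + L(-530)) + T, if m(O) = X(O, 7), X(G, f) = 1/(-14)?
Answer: -2370257/14 ≈ -1.6930e+5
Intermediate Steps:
X(G, f) = -1/14
m(O) = -1/14
(m(-268) + L(-530)) + T = (-1/14 - 530) - 168774 = -7421/14 - 168774 = -2370257/14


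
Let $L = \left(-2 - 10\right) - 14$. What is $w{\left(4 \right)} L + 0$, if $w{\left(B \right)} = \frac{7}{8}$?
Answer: $- \frac{91}{4} \approx -22.75$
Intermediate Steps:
$L = -26$ ($L = -12 - 14 = -26$)
$w{\left(B \right)} = \frac{7}{8}$ ($w{\left(B \right)} = 7 \cdot \frac{1}{8} = \frac{7}{8}$)
$w{\left(4 \right)} L + 0 = \frac{7}{8} \left(-26\right) + 0 = - \frac{91}{4} + 0 = - \frac{91}{4}$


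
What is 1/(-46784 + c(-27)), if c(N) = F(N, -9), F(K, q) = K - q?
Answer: -1/46802 ≈ -2.1367e-5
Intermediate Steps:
c(N) = 9 + N (c(N) = N - 1*(-9) = N + 9 = 9 + N)
1/(-46784 + c(-27)) = 1/(-46784 + (9 - 27)) = 1/(-46784 - 18) = 1/(-46802) = -1/46802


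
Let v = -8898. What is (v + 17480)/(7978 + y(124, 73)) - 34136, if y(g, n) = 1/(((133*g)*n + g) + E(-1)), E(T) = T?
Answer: -46842006535250/1372260449 ≈ -34135.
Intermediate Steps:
y(g, n) = 1/(-1 + g + 133*g*n) (y(g, n) = 1/(((133*g)*n + g) - 1) = 1/((133*g*n + g) - 1) = 1/((g + 133*g*n) - 1) = 1/(-1 + g + 133*g*n))
(v + 17480)/(7978 + y(124, 73)) - 34136 = (-8898 + 17480)/(7978 + 1/(-1 + 124 + 133*124*73)) - 34136 = 8582/(7978 + 1/(-1 + 124 + 1203916)) - 34136 = 8582/(7978 + 1/1204039) - 34136 = 8582/(9605823143/1204039) - 34136 = 8582*(1204039/9605823143) - 34136 = 1476151814/1372260449 - 34136 = -46842006535250/1372260449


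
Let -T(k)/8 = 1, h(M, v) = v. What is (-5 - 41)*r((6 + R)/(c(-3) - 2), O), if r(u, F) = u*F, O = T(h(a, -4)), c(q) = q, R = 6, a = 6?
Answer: -4416/5 ≈ -883.20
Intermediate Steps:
T(k) = -8 (T(k) = -8*1 = -8)
O = -8
r(u, F) = F*u
(-5 - 41)*r((6 + R)/(c(-3) - 2), O) = (-5 - 41)*(-8*(6 + 6)/(-3 - 2)) = -(-368)*12/(-5) = -(-368)*12*(-⅕) = -(-368)*(-12)/5 = -46*96/5 = -4416/5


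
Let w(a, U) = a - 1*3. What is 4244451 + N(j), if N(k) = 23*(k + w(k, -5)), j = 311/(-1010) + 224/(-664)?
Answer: 177902027391/41915 ≈ 4.2444e+6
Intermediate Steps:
w(a, U) = -3 + a (w(a, U) = a - 3 = -3 + a)
j = -54093/83830 (j = 311*(-1/1010) + 224*(-1/664) = -311/1010 - 28/83 = -54093/83830 ≈ -0.64527)
N(k) = -69 + 46*k (N(k) = 23*(k + (-3 + k)) = 23*(-3 + 2*k) = -69 + 46*k)
4244451 + N(j) = 4244451 + (-69 + 46*(-54093/83830)) = 4244451 + (-69 - 1244139/41915) = 4244451 - 4136274/41915 = 177902027391/41915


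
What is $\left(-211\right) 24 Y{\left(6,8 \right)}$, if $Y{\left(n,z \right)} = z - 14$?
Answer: $30384$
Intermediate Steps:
$Y{\left(n,z \right)} = -14 + z$
$\left(-211\right) 24 Y{\left(6,8 \right)} = \left(-211\right) 24 \left(-14 + 8\right) = \left(-5064\right) \left(-6\right) = 30384$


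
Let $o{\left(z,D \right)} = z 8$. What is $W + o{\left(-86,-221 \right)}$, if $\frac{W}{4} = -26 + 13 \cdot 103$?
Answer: $4564$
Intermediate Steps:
$o{\left(z,D \right)} = 8 z$
$W = 5252$ ($W = 4 \left(-26 + 13 \cdot 103\right) = 4 \left(-26 + 1339\right) = 4 \cdot 1313 = 5252$)
$W + o{\left(-86,-221 \right)} = 5252 + 8 \left(-86\right) = 5252 - 688 = 4564$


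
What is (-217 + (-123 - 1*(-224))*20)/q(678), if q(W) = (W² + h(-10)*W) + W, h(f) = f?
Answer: 601/151194 ≈ 0.0039750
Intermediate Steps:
q(W) = W² - 9*W (q(W) = (W² - 10*W) + W = W² - 9*W)
(-217 + (-123 - 1*(-224))*20)/q(678) = (-217 + (-123 - 1*(-224))*20)/((678*(-9 + 678))) = (-217 + (-123 + 224)*20)/((678*669)) = (-217 + 101*20)/453582 = (-217 + 2020)*(1/453582) = 1803*(1/453582) = 601/151194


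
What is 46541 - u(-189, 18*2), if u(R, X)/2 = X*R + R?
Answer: 60527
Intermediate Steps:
u(R, X) = 2*R + 2*R*X (u(R, X) = 2*(X*R + R) = 2*(R*X + R) = 2*(R + R*X) = 2*R + 2*R*X)
46541 - u(-189, 18*2) = 46541 - 2*(-189)*(1 + 18*2) = 46541 - 2*(-189)*(1 + 36) = 46541 - 2*(-189)*37 = 46541 - 1*(-13986) = 46541 + 13986 = 60527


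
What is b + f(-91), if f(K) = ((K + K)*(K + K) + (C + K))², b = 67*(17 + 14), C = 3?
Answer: 1091379373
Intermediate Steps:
b = 2077 (b = 67*31 = 2077)
f(K) = (3 + K + 4*K²)² (f(K) = ((K + K)*(K + K) + (3 + K))² = ((2*K)*(2*K) + (3 + K))² = (4*K² + (3 + K))² = (3 + K + 4*K²)²)
b + f(-91) = 2077 + (3 - 91 + 4*(-91)²)² = 2077 + (3 - 91 + 4*8281)² = 2077 + (3 - 91 + 33124)² = 2077 + 33036² = 2077 + 1091377296 = 1091379373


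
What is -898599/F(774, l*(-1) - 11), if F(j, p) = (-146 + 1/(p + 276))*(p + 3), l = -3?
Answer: -240824532/195635 ≈ -1231.0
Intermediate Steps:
F(j, p) = (-146 + 1/(276 + p))*(3 + p)
-898599/F(774, l*(-1) - 11) = -898599*(276 + (-3*(-1) - 11))/(-120885 - 40733*(-3*(-1) - 11) - 146*(-3*(-1) - 11)²) = -898599*(276 + (3 - 11))/(-120885 - 40733*(3 - 11) - 146*(3 - 11)²) = -898599*(276 - 8)/(-120885 - 40733*(-8) - 146*(-8)²) = -898599*268/(-120885 + 325864 - 146*64) = -898599*268/(-120885 + 325864 - 9344) = -898599/((1/268)*195635) = -898599/195635/268 = -898599*268/195635 = -240824532/195635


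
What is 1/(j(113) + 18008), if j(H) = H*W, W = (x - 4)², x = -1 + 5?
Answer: 1/18008 ≈ 5.5531e-5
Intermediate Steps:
x = 4
W = 0 (W = (4 - 4)² = 0² = 0)
j(H) = 0 (j(H) = H*0 = 0)
1/(j(113) + 18008) = 1/(0 + 18008) = 1/18008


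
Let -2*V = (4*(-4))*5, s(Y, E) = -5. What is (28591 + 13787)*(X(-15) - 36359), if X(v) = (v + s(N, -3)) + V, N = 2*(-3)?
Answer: -1539974142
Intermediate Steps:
N = -6
V = 40 (V = -4*(-4)*5/2 = -(-8)*5 = -1/2*(-80) = 40)
X(v) = 35 + v (X(v) = (v - 5) + 40 = (-5 + v) + 40 = 35 + v)
(28591 + 13787)*(X(-15) - 36359) = (28591 + 13787)*((35 - 15) - 36359) = 42378*(20 - 36359) = 42378*(-36339) = -1539974142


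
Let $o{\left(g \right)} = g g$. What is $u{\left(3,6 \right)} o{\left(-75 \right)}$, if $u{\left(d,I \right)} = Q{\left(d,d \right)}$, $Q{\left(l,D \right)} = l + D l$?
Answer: $67500$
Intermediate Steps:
$u{\left(d,I \right)} = d \left(1 + d\right)$
$o{\left(g \right)} = g^{2}$
$u{\left(3,6 \right)} o{\left(-75 \right)} = 3 \left(1 + 3\right) \left(-75\right)^{2} = 3 \cdot 4 \cdot 5625 = 12 \cdot 5625 = 67500$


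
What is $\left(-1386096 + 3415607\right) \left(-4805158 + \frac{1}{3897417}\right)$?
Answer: $- \frac{38008082240587353235}{3897417} \approx -9.7521 \cdot 10^{12}$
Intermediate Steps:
$\left(-1386096 + 3415607\right) \left(-4805158 + \frac{1}{3897417}\right) = 2029511 \left(-4805158 + \frac{1}{3897417}\right) = 2029511 \left(- \frac{18727704476885}{3897417}\right) = - \frac{38008082240587353235}{3897417}$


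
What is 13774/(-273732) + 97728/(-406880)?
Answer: -505556969/1740251190 ≈ -0.29051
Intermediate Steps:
13774/(-273732) + 97728/(-406880) = 13774*(-1/273732) + 97728*(-1/406880) = -6887/136866 - 3054/12715 = -505556969/1740251190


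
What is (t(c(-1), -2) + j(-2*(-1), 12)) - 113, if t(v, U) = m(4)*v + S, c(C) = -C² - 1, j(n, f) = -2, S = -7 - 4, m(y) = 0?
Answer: -126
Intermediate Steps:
S = -11
c(C) = -1 - C²
t(v, U) = -11 (t(v, U) = 0*v - 11 = 0 - 11 = -11)
(t(c(-1), -2) + j(-2*(-1), 12)) - 113 = (-11 - 2) - 113 = -13 - 113 = -126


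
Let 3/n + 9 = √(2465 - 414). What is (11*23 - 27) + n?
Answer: 445247/1970 + 3*√2051/1970 ≈ 226.08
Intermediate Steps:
n = 3/(-9 + √2051) (n = 3/(-9 + √(2465 - 414)) = 3/(-9 + √2051) ≈ 0.082672)
(11*23 - 27) + n = (11*23 - 27) + (27/1970 + 3*√2051/1970) = (253 - 27) + (27/1970 + 3*√2051/1970) = 226 + (27/1970 + 3*√2051/1970) = 445247/1970 + 3*√2051/1970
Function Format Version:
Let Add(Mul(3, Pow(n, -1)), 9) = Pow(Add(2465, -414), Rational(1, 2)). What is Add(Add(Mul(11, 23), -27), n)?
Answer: Add(Rational(445247, 1970), Mul(Rational(3, 1970), Pow(2051, Rational(1, 2)))) ≈ 226.08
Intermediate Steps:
n = Mul(3, Pow(Add(-9, Pow(2051, Rational(1, 2))), -1)) (n = Mul(3, Pow(Add(-9, Pow(Add(2465, -414), Rational(1, 2))), -1)) = Mul(3, Pow(Add(-9, Pow(2051, Rational(1, 2))), -1)) ≈ 0.082672)
Add(Add(Mul(11, 23), -27), n) = Add(Add(Mul(11, 23), -27), Add(Rational(27, 1970), Mul(Rational(3, 1970), Pow(2051, Rational(1, 2))))) = Add(Add(253, -27), Add(Rational(27, 1970), Mul(Rational(3, 1970), Pow(2051, Rational(1, 2))))) = Add(226, Add(Rational(27, 1970), Mul(Rational(3, 1970), Pow(2051, Rational(1, 2))))) = Add(Rational(445247, 1970), Mul(Rational(3, 1970), Pow(2051, Rational(1, 2))))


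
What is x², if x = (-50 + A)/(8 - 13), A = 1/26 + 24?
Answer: 18225/676 ≈ 26.960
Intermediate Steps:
A = 625/26 (A = 1/26 + 24 = 625/26 ≈ 24.038)
x = 135/26 (x = (-50 + 625/26)/(8 - 13) = -675/26/(-5) = -675/26*(-⅕) = 135/26 ≈ 5.1923)
x² = (135/26)² = 18225/676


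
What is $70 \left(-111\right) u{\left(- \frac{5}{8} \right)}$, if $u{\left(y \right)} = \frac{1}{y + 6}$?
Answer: $- \frac{62160}{43} \approx -1445.6$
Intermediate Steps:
$u{\left(y \right)} = \frac{1}{6 + y}$
$70 \left(-111\right) u{\left(- \frac{5}{8} \right)} = \frac{70 \left(-111\right)}{6 - \frac{5}{8}} = - \frac{7770}{6 - \frac{5}{8}} = - \frac{7770}{\frac{43}{8}} = \left(-7770\right) \frac{8}{43} = - \frac{62160}{43}$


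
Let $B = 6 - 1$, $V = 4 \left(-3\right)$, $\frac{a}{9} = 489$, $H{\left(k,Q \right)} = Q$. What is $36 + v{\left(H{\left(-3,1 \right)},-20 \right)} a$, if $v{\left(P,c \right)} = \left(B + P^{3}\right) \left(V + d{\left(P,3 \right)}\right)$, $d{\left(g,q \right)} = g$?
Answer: $-290430$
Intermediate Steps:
$a = 4401$ ($a = 9 \cdot 489 = 4401$)
$V = -12$
$B = 5$ ($B = 6 - 1 = 5$)
$v{\left(P,c \right)} = \left(-12 + P\right) \left(5 + P^{3}\right)$ ($v{\left(P,c \right)} = \left(5 + P^{3}\right) \left(-12 + P\right) = \left(-12 + P\right) \left(5 + P^{3}\right)$)
$36 + v{\left(H{\left(-3,1 \right)},-20 \right)} a = 36 + \left(-60 + 1^{4} - 12 \cdot 1^{3} + 5 \cdot 1\right) 4401 = 36 + \left(-60 + 1 - 12 + 5\right) 4401 = 36 - 290466 = -290430$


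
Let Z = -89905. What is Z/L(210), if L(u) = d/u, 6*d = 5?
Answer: -22656060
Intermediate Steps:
d = ⅚ (d = (⅙)*5 = ⅚ ≈ 0.83333)
L(u) = 5/(6*u)
Z/L(210) = -89905/((⅚)/210) = -89905/((⅚)*(1/210)) = -89905/1/252 = -89905*252 = -22656060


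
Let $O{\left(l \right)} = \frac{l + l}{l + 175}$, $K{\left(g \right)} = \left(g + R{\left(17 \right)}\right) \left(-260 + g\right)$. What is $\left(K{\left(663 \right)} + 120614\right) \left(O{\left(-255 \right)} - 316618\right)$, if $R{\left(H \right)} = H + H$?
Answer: $- \frac{1016969203965}{8} \approx -1.2712 \cdot 10^{11}$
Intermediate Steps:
$R{\left(H \right)} = 2 H$
$K{\left(g \right)} = \left(-260 + g\right) \left(34 + g\right)$ ($K{\left(g \right)} = \left(g + 2 \cdot 17\right) \left(-260 + g\right) = \left(g + 34\right) \left(-260 + g\right) = \left(34 + g\right) \left(-260 + g\right) = \left(-260 + g\right) \left(34 + g\right)$)
$O{\left(l \right)} = \frac{2 l}{175 + l}$
$\left(K{\left(663 \right)} + 120614\right) \left(O{\left(-255 \right)} - 316618\right) = \left(\left(-8840 + 663^{2} - 149838\right) + 120614\right) \left(2 \left(-255\right) \frac{1}{175 - 255} - 316618\right) = \left(\left(-8840 + 439569 - 149838\right) + 120614\right) \left(2 \left(-255\right) \frac{1}{-80} - 316618\right) = \left(280891 + 120614\right) \left(2 \left(-255\right) \left(- \frac{1}{80}\right) - 316618\right) = 401505 \left(\frac{51}{8} - 316618\right) = 401505 \left(- \frac{2532893}{8}\right) = - \frac{1016969203965}{8}$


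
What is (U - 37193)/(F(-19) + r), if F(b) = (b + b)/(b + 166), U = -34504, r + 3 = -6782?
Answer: 10539459/997433 ≈ 10.567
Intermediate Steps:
r = -6785 (r = -3 - 6782 = -6785)
F(b) = 2*b/(166 + b) (F(b) = (2*b)/(166 + b) = 2*b/(166 + b))
(U - 37193)/(F(-19) + r) = (-34504 - 37193)/(2*(-19)/(166 - 19) - 6785) = -71697/(2*(-19)/147 - 6785) = -71697/(2*(-19)*(1/147) - 6785) = -71697/(-38/147 - 6785) = -71697/(-997433/147) = -71697*(-147/997433) = 10539459/997433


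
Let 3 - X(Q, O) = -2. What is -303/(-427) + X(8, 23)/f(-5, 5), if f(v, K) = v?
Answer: -124/427 ≈ -0.29040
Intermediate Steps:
X(Q, O) = 5 (X(Q, O) = 3 - 1*(-2) = 3 + 2 = 5)
-303/(-427) + X(8, 23)/f(-5, 5) = -303/(-427) + 5/(-5) = -303*(-1/427) + 5*(-⅕) = 303/427 - 1 = -124/427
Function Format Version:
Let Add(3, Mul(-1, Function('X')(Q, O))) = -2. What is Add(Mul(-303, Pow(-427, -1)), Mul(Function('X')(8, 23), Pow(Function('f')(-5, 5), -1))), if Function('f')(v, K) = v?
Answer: Rational(-124, 427) ≈ -0.29040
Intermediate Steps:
Function('X')(Q, O) = 5 (Function('X')(Q, O) = Add(3, Mul(-1, -2)) = Add(3, 2) = 5)
Add(Mul(-303, Pow(-427, -1)), Mul(Function('X')(8, 23), Pow(Function('f')(-5, 5), -1))) = Add(Mul(-303, Pow(-427, -1)), Mul(5, Pow(-5, -1))) = Add(Mul(-303, Rational(-1, 427)), Mul(5, Rational(-1, 5))) = Add(Rational(303, 427), -1) = Rational(-124, 427)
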